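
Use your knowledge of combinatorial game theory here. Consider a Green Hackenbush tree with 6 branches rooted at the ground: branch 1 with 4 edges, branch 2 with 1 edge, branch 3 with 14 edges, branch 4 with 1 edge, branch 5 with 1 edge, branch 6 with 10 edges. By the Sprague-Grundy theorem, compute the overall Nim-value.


The tree has 6 branches from the ground vertex.
In Green Hackenbush, the Nim-value of a simple path of length k is k.
Branch 1: length 4, Nim-value = 4
Branch 2: length 1, Nim-value = 1
Branch 3: length 14, Nim-value = 14
Branch 4: length 1, Nim-value = 1
Branch 5: length 1, Nim-value = 1
Branch 6: length 10, Nim-value = 10
Total Nim-value = XOR of all branch values:
0 XOR 4 = 4
4 XOR 1 = 5
5 XOR 14 = 11
11 XOR 1 = 10
10 XOR 1 = 11
11 XOR 10 = 1
Nim-value of the tree = 1

1


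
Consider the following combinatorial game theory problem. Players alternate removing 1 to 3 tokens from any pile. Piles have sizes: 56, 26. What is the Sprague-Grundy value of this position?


Subtraction set: {1, 2, 3}
For this subtraction set, G(n) = n mod 4 (period = max + 1 = 4).
Pile 1 (size 56): G(56) = 56 mod 4 = 0
Pile 2 (size 26): G(26) = 26 mod 4 = 2
Total Grundy value = XOR of all: 0 XOR 2 = 2

2


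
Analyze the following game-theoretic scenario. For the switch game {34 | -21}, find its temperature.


The game is {34 | -21}, a switch {a | b} with numbers a > b.
Cooling {a | b} by t gives {a - t | b + t}, which stops being hot when a - t = b + t, i.e. at t = (a - b)/2. So the temperature of a switch is (a - b)/2.
Temperature = (Left option - Right option) / 2
= (34 - (-21)) / 2
= 55 / 2
= 55/2

55/2


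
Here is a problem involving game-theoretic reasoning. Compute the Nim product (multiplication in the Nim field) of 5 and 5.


Nim multiplication is bilinear over XOR: (u XOR v) * w = (u*w) XOR (v*w).
So we split each operand into its bit components and XOR the pairwise Nim products.
5 = 1 + 4 (as XOR of powers of 2).
5 = 1 + 4 (as XOR of powers of 2).
Using the standard Nim-product table on single bits:
  2*2 = 3,   2*4 = 8,   2*8 = 12,
  4*4 = 6,   4*8 = 11,  8*8 = 13,
and  1*x = x (identity), k*l = l*k (commutative).
Pairwise Nim products:
  1 * 1 = 1
  1 * 4 = 4
  4 * 1 = 4
  4 * 4 = 6
XOR them: 1 XOR 4 XOR 4 XOR 6 = 7.
Result: 5 * 5 = 7 (in Nim).

7


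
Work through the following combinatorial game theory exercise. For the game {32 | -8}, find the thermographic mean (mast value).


Game = {32 | -8}, a switch {a | b} with numbers a > b.
Its thermograph has left wall a - t and right wall b + t, which meet at t = (a - b)/2, where both equal (a + b)/2. So the mast (mean value) is at (a + b)/2.
Mean = (32 + (-8))/2 = 24/2 = 12

12


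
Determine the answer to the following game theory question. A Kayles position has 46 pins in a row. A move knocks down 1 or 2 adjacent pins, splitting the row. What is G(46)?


Kayles: a move removes 1 or 2 adjacent pins from a contiguous row.
Removing pins from a row of k leaves two independent rows (a, b) with a + b = k - 1 (one pin) or a + b = k - 2 (two pins); an end removal gives a = 0.
By Sprague-Grundy, G(k) = mex{ G(a) XOR G(b) } over all these splits. G(0) = 0.
G(1): splits (0,0):0^0=0 -> mex({0}) = 1
G(2): splits (0,1):0^1=1 (0,0):0^0=0 -> mex({0, 1}) = 2
G(3): splits (0,2):0^2=2 (1,1):1^1=0 (0,1):0^1=1 -> mex({0, 1, 2}) = 3
G(4): splits (0,3):0^3=3 (1,2):1^2=3 (0,2):0^2=2 (1,1):1^1=0 -> mex({0, 2, 3}) = 1
G(5): splits (0,4):0^1=1 (1,3):1^3=2 (2,2):2^2=0 (0,3):0^3=3 (1,2):1^2=3 -> mex({0, 1, 2, 3}) = 4
G(6) = mex({0, 1, 2, 4}) = 3
G(7) = mex({0, 1, 3, 4, 5}) = 2
G(8) = mex({0, 2, 3, 5, 6}) = 1
G(9) = mex({0, 1, 2, 3, 6, 7}) = 4
G(10) = mex({0, 1, 3, 4, 5, 7}) = 2
G(11) = mex({0, 1, 2, 3, 4, 5}) = 6
G(12) = mex({0, 1, 2, 3, 5, 6, 7}) = 4
G(13) = mex({0, 2, 3, 4, 6, 7}) = 1
G(14) = mex({0, 1, 4, 5, 6, 7}) = 2
G(15) = mex({0, 1, 2, 3, 4, 5, 6}) = 7
G(16) = mex({0, 2, 3, 5, 6, 7}) = 1
G(17) = mex({0, 1, 2, 3, 5, 6, 7}) = 4
G(18) = mex({0, 1, 2, 4, 5, 6}) = 3
G(19) = mex({0, 1, 3, 4, 5, 7}) = 2
G(20) = mex({0, 2, 3, 4, 5, 6, 7}) = 1
G(21) = mex({0, 1, 2, 3, 5, 6, 7}) = 4
G(22) = mex({0, 1, 2, 3, 4, 5, 7}) = 6
G(23) = mex({0, 1, 2, 3, 4, 5, 6}) = 7
G(24) = mex({0, 1, 2, 3, 5, 6, 7}) = 4
G(25) = mex({0, 2, 3, 4, 6, 7}) = 1
G(26) = mex({0, 1, 3, 4, 5, 6, 7}) = 2
G(27) = mex({0, 1, 2, 3, 4, 5, 6, 7}) = 8
G(28) = mex({0, 1, 2, 3, 4, 6, 7, 8}) = 5
G(29) = mex({0, 1, 2, 3, 5, 6, 7, 8, 9}) = 4
G(30) = mex({0, 1, 2, 3, 4, 5, 6, 9, 10}) = 7
G(31) = mex({0, 1, 3, 4, 5, 7, 10, 11}) = 2
G(32) = mex({0, 2, 3, 4, 5, 6, 7, 9, 11}) = 1
G(33) = mex({0, 1, 2, 3, 4, 5, 6, 7, 9, 12}) = 8
G(34) = mex({0, 1, 2, 3, 4, 5, 7, 8, 11, 12}) = 6
G(35) = mex({0, 1, 2, 3, 4, 5, 6, 8, 9, 10, 11}) = 7
G(36) = mex({0, 1, 2, 3, 5, 6, 7, 9, 10}) = 4
G(37) = mex({0, 2, 3, 4, 6, 7, 9, 10, 11, 12}) = 1
G(38) = mex({0, 1, 3, 4, 5, 6, 7, 9, 10, 11, 12}) = 2
G(39) = mex({0, 1, 2, 4, 5, 6, 7, 9, 10, 12, 14}) = 3
G(40) = mex({0, 2, 3, 4, 6, 7, 11, 12, 14}) = 1
G(41) = mex({0, 1, 2, 3, 5, 6, 7, 9, 10, 11, 12}) = 4
G(42) = mex({0, 1, 2, 3, 4, 5, 6, 9, 10}) = 7
G(43) = mex({0, 1, 3, 4, 5, 7, 9, 10, 12, 15}) = 2
G(44) = mex({0, 2, 3, 4, 5, 6, 7, 9, 10, 12, 15}) = 1
G(45) = mex({0, 1, 2, 3, 4, 5, 6, 7, 9, 10, 12, 14}) = 8
G(46) = mex({0, 1, 3, 4, 5, 7, 8, 11, 12, 14}) = 2
Therefore G(46) = 2.

2


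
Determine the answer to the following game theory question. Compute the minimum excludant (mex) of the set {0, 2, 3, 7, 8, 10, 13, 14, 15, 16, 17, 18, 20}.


Set = {0, 2, 3, 7, 8, 10, 13, 14, 15, 16, 17, 18, 20}
0 is in the set.
1 is NOT in the set. This is the mex.
mex = 1

1


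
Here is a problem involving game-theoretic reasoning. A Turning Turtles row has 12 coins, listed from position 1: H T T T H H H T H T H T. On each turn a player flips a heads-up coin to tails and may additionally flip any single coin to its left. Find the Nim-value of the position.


Coins: H T T T H H H T H T H T
Key fact: a single head at position k behaves exactly like a Nim heap of size k (turning it to T and optionally flipping a coin at j < k corresponds to moving the heap from k to j, or to 0), and heads combine as a disjunctive sum (two heads at the same place would cancel, matching j XOR j = 0). So the Nim-value is the XOR of the 1-indexed positions of the heads.
Face-up positions (1-indexed): [1, 5, 6, 7, 9, 11]
XOR 0 with 1: 0 XOR 1 = 1
XOR 1 with 5: 1 XOR 5 = 4
XOR 4 with 6: 4 XOR 6 = 2
XOR 2 with 7: 2 XOR 7 = 5
XOR 5 with 9: 5 XOR 9 = 12
XOR 12 with 11: 12 XOR 11 = 7
Nim-value = 7

7


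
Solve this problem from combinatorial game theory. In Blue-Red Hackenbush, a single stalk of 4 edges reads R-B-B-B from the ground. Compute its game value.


Edges (from ground): R-B-B-B
By Berlekamp's sign-expansion rule, a Blue-Red Hackenbush stalk has the value of the surreal number whose sign sequence is the edge sequence with B -> + and R -> -.
Sign sequence: -+++
Trace the sign expansion in the surreal number tree, starting from 0:
Edge 1: R (sign -) -> bounds (-inf, 0), value = -1
Edge 2: B (sign +) -> bounds (-1, 0), value = -1/2
Edge 3: B (sign +) -> bounds (-1/2, 0), value = -1/4
Edge 4: B (sign +) -> bounds (-1/4, 0), value = -1/8
Game value = -1/8

-1/8


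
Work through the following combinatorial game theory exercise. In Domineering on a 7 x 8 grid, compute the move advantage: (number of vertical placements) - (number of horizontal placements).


Board is 7 x 8 (rows x cols).
Left (vertical) placements: (rows-1) * cols = 6 * 8 = 48
Right (horizontal) placements: rows * (cols-1) = 7 * 7 = 49
Advantage = Left - Right = 48 - 49 = -1

-1


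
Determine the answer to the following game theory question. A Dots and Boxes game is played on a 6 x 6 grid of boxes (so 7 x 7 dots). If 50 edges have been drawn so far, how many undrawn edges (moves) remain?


Grid: 6 x 6 boxes, i.e. 7 rows and 7 columns of dots.
Horizontal edges: (rows + 1) * cols = 7 * 6 = 42
Vertical edges: rows * (cols + 1) = 6 * 7 = 42
Total edges: 42 + 42 = 84
Edges drawn: 50
Remaining: 84 - 50 = 34

34


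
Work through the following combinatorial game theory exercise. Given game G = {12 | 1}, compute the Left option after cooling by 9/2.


Original game: {12 | 1} (a switch {a | b} with a > b).
Cooling by t (for t below the temperature (a - b)/2 = 11/2) taxes each move by t: {a | b} cooled by t is {a - t | b + t}.
Cooling amount: t = 9/2
Cooled Left option: 12 - 9/2 = 15/2
Cooled Right option: 1 + 9/2 = 11/2
Cooled game: {15/2 | 11/2}
Left option = 15/2

15/2


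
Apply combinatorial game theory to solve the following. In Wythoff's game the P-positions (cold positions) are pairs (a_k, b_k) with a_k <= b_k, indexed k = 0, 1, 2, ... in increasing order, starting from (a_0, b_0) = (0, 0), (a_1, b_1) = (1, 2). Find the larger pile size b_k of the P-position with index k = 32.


By Wythoff's theorem, a_k = floor(k * phi) and b_k = floor(k * phi^2) = a_k + k, where phi = (1 + sqrt(5))/2 is the golden ratio.
phi = (1 + sqrt(5))/2 = 1.618034
phi^2 = phi + 1 = 2.618034
k = 32
k * phi^2 = 32 * 2.618034 = 83.777088
b_32 = floor(k * phi^2) = 83 (check: a_32 + k = 51 + 32 = 83)

83


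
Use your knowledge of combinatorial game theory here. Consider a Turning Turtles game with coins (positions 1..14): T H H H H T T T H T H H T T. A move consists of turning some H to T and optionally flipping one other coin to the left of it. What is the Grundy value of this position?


Coins: T H H H H T T T H T H H T T
Key fact: a single head at position k behaves exactly like a Nim heap of size k (turning it to T and optionally flipping a coin at j < k corresponds to moving the heap from k to j, or to 0), and heads combine as a disjunctive sum (two heads at the same place would cancel, matching j XOR j = 0). So the Nim-value is the XOR of the 1-indexed positions of the heads.
Face-up positions (1-indexed): [2, 3, 4, 5, 9, 11, 12]
XOR 0 with 2: 0 XOR 2 = 2
XOR 2 with 3: 2 XOR 3 = 1
XOR 1 with 4: 1 XOR 4 = 5
XOR 5 with 5: 5 XOR 5 = 0
XOR 0 with 9: 0 XOR 9 = 9
XOR 9 with 11: 9 XOR 11 = 2
XOR 2 with 12: 2 XOR 12 = 14
Nim-value = 14

14


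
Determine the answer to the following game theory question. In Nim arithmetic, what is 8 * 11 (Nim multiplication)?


Nim multiplication is bilinear over XOR: (u XOR v) * w = (u*w) XOR (v*w).
So we split each operand into its bit components and XOR the pairwise Nim products.
8 = 8 (as XOR of powers of 2).
11 = 1 + 2 + 8 (as XOR of powers of 2).
Using the standard Nim-product table on single bits:
  2*2 = 3,   2*4 = 8,   2*8 = 12,
  4*4 = 6,   4*8 = 11,  8*8 = 13,
and  1*x = x (identity), k*l = l*k (commutative).
Pairwise Nim products:
  8 * 1 = 8
  8 * 2 = 12
  8 * 8 = 13
XOR them: 8 XOR 12 XOR 13 = 9.
Result: 8 * 11 = 9 (in Nim).

9


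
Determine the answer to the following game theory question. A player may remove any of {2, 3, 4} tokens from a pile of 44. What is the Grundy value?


The subtraction set is S = {2, 3, 4}.
G(k) = mex{ G(k - s) : s in S, s <= k }. We compute iteratively: G(0) = 0.
G(1) = mex({}) = 0
G(2) = mex({0}) = 1
G(3) = mex({0}) = 1
G(4) = mex({0, 1}) = 2
G(5) = mex({0, 1}) = 2
G(6) = mex({1, 2}) = 0
G(7) = mex({1, 2}) = 0
G(8) = mex({0, 2}) = 1
G(9) = mex({0, 2}) = 1
Observe that G(6)..G(9) = 0, 0, 1, 1 repeats G(0)..G(3) = 0, 0, 1, 1.
For k >= max(S) = 4, G(k) is determined by the previous 4 values G(k-4)..G(k-1); a window of 4 consecutive values has recurred shifted by 6, so by induction G(k + 6) = G(k) for all k >= 0: the sequence is periodic from the start with period 6.
One period: G(0..5) = 0, 0, 1, 1, 2, 2.
44 mod 6 = 2, so G(44) = G(2) = 1.

1


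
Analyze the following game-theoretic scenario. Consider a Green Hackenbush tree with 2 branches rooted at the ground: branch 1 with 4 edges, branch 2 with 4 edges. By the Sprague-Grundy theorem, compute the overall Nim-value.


The tree has 2 branches from the ground vertex.
In Green Hackenbush, the Nim-value of a simple path of length k is k.
Branch 1: length 4, Nim-value = 4
Branch 2: length 4, Nim-value = 4
Total Nim-value = XOR of all branch values:
0 XOR 4 = 4
4 XOR 4 = 0
Nim-value of the tree = 0

0


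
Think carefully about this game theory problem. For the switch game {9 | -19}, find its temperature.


The game is {9 | -19}, a switch {a | b} with numbers a > b.
Cooling {a | b} by t gives {a - t | b + t}, which stops being hot when a - t = b + t, i.e. at t = (a - b)/2. So the temperature of a switch is (a - b)/2.
Temperature = (Left option - Right option) / 2
= (9 - (-19)) / 2
= 28 / 2
= 14

14


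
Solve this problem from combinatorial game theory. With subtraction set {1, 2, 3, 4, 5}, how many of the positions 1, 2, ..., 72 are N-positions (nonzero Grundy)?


Subtraction set S = {1, 2, 3, 4, 5}, so G(n) = n mod 6.
G(n) = 0 when n is a multiple of 6.
Multiples of 6 in [1, 72]: 12
N-positions (nonzero Grundy) = 72 - 12 = 60

60


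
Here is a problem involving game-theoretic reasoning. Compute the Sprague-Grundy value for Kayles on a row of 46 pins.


Kayles: a move removes 1 or 2 adjacent pins from a contiguous row.
Removing pins from a row of k leaves two independent rows (a, b) with a + b = k - 1 (one pin) or a + b = k - 2 (two pins); an end removal gives a = 0.
By Sprague-Grundy, G(k) = mex{ G(a) XOR G(b) } over all these splits. G(0) = 0.
G(1): splits (0,0):0^0=0 -> mex({0}) = 1
G(2): splits (0,1):0^1=1 (0,0):0^0=0 -> mex({0, 1}) = 2
G(3): splits (0,2):0^2=2 (1,1):1^1=0 (0,1):0^1=1 -> mex({0, 1, 2}) = 3
G(4): splits (0,3):0^3=3 (1,2):1^2=3 (0,2):0^2=2 (1,1):1^1=0 -> mex({0, 2, 3}) = 1
G(5): splits (0,4):0^1=1 (1,3):1^3=2 (2,2):2^2=0 (0,3):0^3=3 (1,2):1^2=3 -> mex({0, 1, 2, 3}) = 4
G(6) = mex({0, 1, 2, 4}) = 3
G(7) = mex({0, 1, 3, 4, 5}) = 2
G(8) = mex({0, 2, 3, 5, 6}) = 1
G(9) = mex({0, 1, 2, 3, 6, 7}) = 4
G(10) = mex({0, 1, 3, 4, 5, 7}) = 2
G(11) = mex({0, 1, 2, 3, 4, 5}) = 6
G(12) = mex({0, 1, 2, 3, 5, 6, 7}) = 4
G(13) = mex({0, 2, 3, 4, 6, 7}) = 1
G(14) = mex({0, 1, 4, 5, 6, 7}) = 2
G(15) = mex({0, 1, 2, 3, 4, 5, 6}) = 7
G(16) = mex({0, 2, 3, 5, 6, 7}) = 1
G(17) = mex({0, 1, 2, 3, 5, 6, 7}) = 4
G(18) = mex({0, 1, 2, 4, 5, 6}) = 3
G(19) = mex({0, 1, 3, 4, 5, 7}) = 2
G(20) = mex({0, 2, 3, 4, 5, 6, 7}) = 1
G(21) = mex({0, 1, 2, 3, 5, 6, 7}) = 4
G(22) = mex({0, 1, 2, 3, 4, 5, 7}) = 6
G(23) = mex({0, 1, 2, 3, 4, 5, 6}) = 7
G(24) = mex({0, 1, 2, 3, 5, 6, 7}) = 4
G(25) = mex({0, 2, 3, 4, 6, 7}) = 1
G(26) = mex({0, 1, 3, 4, 5, 6, 7}) = 2
G(27) = mex({0, 1, 2, 3, 4, 5, 6, 7}) = 8
G(28) = mex({0, 1, 2, 3, 4, 6, 7, 8}) = 5
G(29) = mex({0, 1, 2, 3, 5, 6, 7, 8, 9}) = 4
G(30) = mex({0, 1, 2, 3, 4, 5, 6, 9, 10}) = 7
G(31) = mex({0, 1, 3, 4, 5, 7, 10, 11}) = 2
G(32) = mex({0, 2, 3, 4, 5, 6, 7, 9, 11}) = 1
G(33) = mex({0, 1, 2, 3, 4, 5, 6, 7, 9, 12}) = 8
G(34) = mex({0, 1, 2, 3, 4, 5, 7, 8, 11, 12}) = 6
G(35) = mex({0, 1, 2, 3, 4, 5, 6, 8, 9, 10, 11}) = 7
G(36) = mex({0, 1, 2, 3, 5, 6, 7, 9, 10}) = 4
G(37) = mex({0, 2, 3, 4, 6, 7, 9, 10, 11, 12}) = 1
G(38) = mex({0, 1, 3, 4, 5, 6, 7, 9, 10, 11, 12}) = 2
G(39) = mex({0, 1, 2, 4, 5, 6, 7, 9, 10, 12, 14}) = 3
G(40) = mex({0, 2, 3, 4, 6, 7, 11, 12, 14}) = 1
G(41) = mex({0, 1, 2, 3, 5, 6, 7, 9, 10, 11, 12}) = 4
G(42) = mex({0, 1, 2, 3, 4, 5, 6, 9, 10}) = 7
G(43) = mex({0, 1, 3, 4, 5, 7, 9, 10, 12, 15}) = 2
G(44) = mex({0, 2, 3, 4, 5, 6, 7, 9, 10, 12, 15}) = 1
G(45) = mex({0, 1, 2, 3, 4, 5, 6, 7, 9, 10, 12, 14}) = 8
G(46) = mex({0, 1, 3, 4, 5, 7, 8, 11, 12, 14}) = 2
Therefore G(46) = 2.

2


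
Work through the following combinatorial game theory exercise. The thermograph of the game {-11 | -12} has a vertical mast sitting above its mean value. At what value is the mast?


Game = {-11 | -12}, a switch {a | b} with numbers a > b.
Its thermograph has left wall a - t and right wall b + t, which meet at t = (a - b)/2, where both equal (a + b)/2. So the mast (mean value) is at (a + b)/2.
Mean = (-11 + (-12))/2 = -23/2 = -23/2

-23/2


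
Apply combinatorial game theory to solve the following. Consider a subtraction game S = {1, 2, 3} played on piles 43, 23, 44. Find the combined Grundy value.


Subtraction set: {1, 2, 3}
For this subtraction set, G(n) = n mod 4 (period = max + 1 = 4).
Pile 1 (size 43): G(43) = 43 mod 4 = 3
Pile 2 (size 23): G(23) = 23 mod 4 = 3
Pile 3 (size 44): G(44) = 44 mod 4 = 0
Total Grundy value = XOR of all: 3 XOR 3 XOR 0 = 0

0


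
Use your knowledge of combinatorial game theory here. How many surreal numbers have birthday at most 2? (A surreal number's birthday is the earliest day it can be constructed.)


Day 0: {|} = 0 is born. Count = 1.
Day n: the number of surreal numbers born by day n is 2^(n+1) - 1.
By day 0: 2^1 - 1 = 1
By day 1: 2^2 - 1 = 3
By day 2: 2^3 - 1 = 7
By day 2: 7 surreal numbers.

7


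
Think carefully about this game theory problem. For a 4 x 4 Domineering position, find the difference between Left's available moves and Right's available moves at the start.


Board is 4 x 4 (rows x cols).
Left (vertical) placements: (rows-1) * cols = 3 * 4 = 12
Right (horizontal) placements: rows * (cols-1) = 4 * 3 = 12
Advantage = Left - Right = 12 - 12 = 0

0


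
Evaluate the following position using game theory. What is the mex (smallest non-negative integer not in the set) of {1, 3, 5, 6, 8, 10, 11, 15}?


Set = {1, 3, 5, 6, 8, 10, 11, 15}
0 is NOT in the set. This is the mex.
mex = 0

0


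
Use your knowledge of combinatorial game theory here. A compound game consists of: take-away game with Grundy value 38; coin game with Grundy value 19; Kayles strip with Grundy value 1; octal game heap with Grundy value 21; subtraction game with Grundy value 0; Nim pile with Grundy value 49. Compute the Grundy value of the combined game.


By the Sprague-Grundy theorem, the Grundy value of a sum of games is the XOR of individual Grundy values.
take-away game: Grundy value = 38. Running XOR: 0 XOR 38 = 38
coin game: Grundy value = 19. Running XOR: 38 XOR 19 = 53
Kayles strip: Grundy value = 1. Running XOR: 53 XOR 1 = 52
octal game heap: Grundy value = 21. Running XOR: 52 XOR 21 = 33
subtraction game: Grundy value = 0. Running XOR: 33 XOR 0 = 33
Nim pile: Grundy value = 49. Running XOR: 33 XOR 49 = 16
The combined Grundy value is 16.

16


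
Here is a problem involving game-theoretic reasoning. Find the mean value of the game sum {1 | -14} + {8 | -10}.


G1 = {1 | -14}, G2 = {8 | -10}
Each is a switch {a | b} with numbers a > b; its mean value is (a + b)/2, and mean value is additive over game sums: m(G1 + G2) = m(G1) + m(G2).
Mean of G1 = (1 + (-14))/2 = -13/2 = -13/2
Mean of G2 = (8 + (-10))/2 = -2/2 = -1
Mean of G1 + G2 = -13/2 + -1 = -15/2

-15/2


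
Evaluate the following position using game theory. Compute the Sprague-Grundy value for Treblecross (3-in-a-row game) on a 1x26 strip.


Treblecross: place X on empty cells; 3-in-a-row wins.
Playing within two cells of an existing X lets the opponent win at once, so sensible play treats the cells i-2..i+2 around each X as dead. The player left with no safe cell loses, so this is a normal-play take-away game on strips of safe cells.
Placing X at cell i (0-indexed) of a strip of k safe cells leaves independent strips of sizes max(0, i-2) and max(0, k-i-3). Hence G(k) = mex{ G(max(0,i-2)) XOR G(max(0,k-i-3)) : 0 <= i < k }, with G(0) = 0.
G(1): splits (0,0):0^0=0 -> mex({0}) = 1
G(2): splits (0,0):0^0=0 -> mex({0}) = 1
G(3): splits (0,0):0^0=0 -> mex({0}) = 1
G(4): splits (0,1):0^1=1 (0,0):0^0=0 -> mex({0, 1}) = 2
G(5): splits (0,2):0^1=1 (0,1):0^1=1 (0,0):0^0=0 -> mex({0, 1}) = 2
G(6) = mex({1}) = 0
G(7) = mex({0, 1, 2}) = 3
G(8) = mex({0, 1, 2}) = 3
G(9) = mex({0, 2}) = 1
G(10) = mex({0, 2, 3}) = 1
G(11) = mex({0, 3}) = 1
G(12) = mex({1, 3}) = 0
G(13) = mex({0, 1, 2, 3}) = 4
G(14) = mex({0, 1, 2}) = 3
G(15) = mex({0, 1, 2}) = 3
G(16) = mex({0, 1, 2, 4}) = 3
G(17) = mex({0, 1, 3, 4}) = 2
G(18) = mex({0, 1, 3, 4}) = 2
G(19) = mex({0, 1, 3, 5}) = 2
G(20) = mex({0, 1, 2, 3, 5}) = 4
G(21) = mex({0, 1, 2, 3, 5}) = 4
G(22) = mex({1, 2, 6}) = 0
G(23) = mex({0, 1, 2, 3, 4, 6}) = 5
G(24) = mex({0, 1, 2, 3, 4}) = 5
G(25) = mex({0, 1, 3, 4, 7}) = 2
G(26) = mex({0, 1, 3, 4, 5, 7}) = 2
Therefore G(26) = 2.

2


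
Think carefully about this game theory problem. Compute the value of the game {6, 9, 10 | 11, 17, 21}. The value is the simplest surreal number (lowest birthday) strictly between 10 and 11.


Left options: {6, 9, 10}, max = 10
Right options: {11, 17, 21}, min = 11
All options are numbers and max(Left) < min(Right), so by the simplicity theorem the value is the simplest (earliest-born) number strictly between 10 and 11.
No integer lies strictly between 10 and 11, so the value is the dyadic rational m/2^k in the interval with the smallest k (then m odd); search k = 1, 2, ...:
Denominator 2: 21/2 lies strictly between 10 and 11 -- found.
The simplest number in the interval is 21/2.
Game value = 21/2

21/2


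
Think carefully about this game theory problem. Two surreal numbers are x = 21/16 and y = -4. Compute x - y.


x = 21/16, y = -4
Converting to common denominator: 16
x = 21/16, y = -64/16
x - y = 21/16 - -4 = 85/16

85/16


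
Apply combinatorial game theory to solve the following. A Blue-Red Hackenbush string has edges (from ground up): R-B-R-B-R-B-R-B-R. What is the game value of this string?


Edges (from ground): R-B-R-B-R-B-R-B-R
By Berlekamp's sign-expansion rule, a Blue-Red Hackenbush stalk has the value of the surreal number whose sign sequence is the edge sequence with B -> + and R -> -.
Sign sequence: -+-+-+-+-
Trace the sign expansion in the surreal number tree, starting from 0:
Edge 1: R (sign -) -> bounds (-inf, 0), value = -1
Edge 2: B (sign +) -> bounds (-1, 0), value = -1/2
Edge 3: R (sign -) -> bounds (-1, -1/2), value = -3/4
Edge 4: B (sign +) -> bounds (-3/4, -1/2), value = -5/8
Edge 5: R (sign -) -> bounds (-3/4, -5/8), value = -11/16
Edge 6: B (sign +) -> bounds (-11/16, -5/8), value = -21/32
Edge 7: R (sign -) -> bounds (-11/16, -21/32), value = -43/64
Edge 8: B (sign +) -> bounds (-43/64, -21/32), value = -85/128
Edge 9: R (sign -) -> bounds (-43/64, -85/128), value = -171/256
Game value = -171/256

-171/256


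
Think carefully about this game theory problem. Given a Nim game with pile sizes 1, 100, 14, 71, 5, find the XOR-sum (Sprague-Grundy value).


We need the XOR (exclusive or) of all pile sizes.
After XOR-ing pile 1 (size 1): 0 XOR 1 = 1
After XOR-ing pile 2 (size 100): 1 XOR 100 = 101
After XOR-ing pile 3 (size 14): 101 XOR 14 = 107
After XOR-ing pile 4 (size 71): 107 XOR 71 = 44
After XOR-ing pile 5 (size 5): 44 XOR 5 = 41
The Nim-value of this position is 41.

41


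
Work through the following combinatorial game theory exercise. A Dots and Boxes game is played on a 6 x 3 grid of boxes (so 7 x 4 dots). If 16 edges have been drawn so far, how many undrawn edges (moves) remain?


Grid: 6 x 3 boxes, i.e. 7 rows and 4 columns of dots.
Horizontal edges: (rows + 1) * cols = 7 * 3 = 21
Vertical edges: rows * (cols + 1) = 6 * 4 = 24
Total edges: 21 + 24 = 45
Edges drawn: 16
Remaining: 45 - 16 = 29

29


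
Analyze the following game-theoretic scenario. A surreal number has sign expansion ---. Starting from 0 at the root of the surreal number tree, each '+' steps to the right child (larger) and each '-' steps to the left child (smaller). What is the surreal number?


Sign expansion: ---
Rule: track bounds (lo, hi), initially (-inf, +inf). On '+', the current value becomes lo and we move to the simplest number in (value, hi): value + 1 if hi = +inf, otherwise the midpoint (value + hi)/2. On '-', the current value becomes hi and we move to value - 1 if lo = -inf, otherwise the midpoint (lo + value)/2.
Start at 0.
Step 1: sign = -, move left. Bounds: (-inf, 0). Value = -1
Step 2: sign = -, move left. Bounds: (-inf, -1). Value = -2
Step 3: sign = -, move left. Bounds: (-inf, -2). Value = -3
The surreal number with sign expansion --- is -3.

-3


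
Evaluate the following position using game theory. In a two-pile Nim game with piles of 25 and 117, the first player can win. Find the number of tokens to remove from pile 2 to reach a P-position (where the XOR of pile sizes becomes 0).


Piles: 25 and 117
Current XOR: 25 XOR 117 = 108 (non-zero, so this is an N-position).
To make the XOR zero, we need to find a move that balances the piles.
For pile 2 (size 117): target = 117 XOR 108 = 25
We reduce pile 2 from 117 to 25.
Tokens removed: 117 - 25 = 92
Verification: 25 XOR 25 = 0

92


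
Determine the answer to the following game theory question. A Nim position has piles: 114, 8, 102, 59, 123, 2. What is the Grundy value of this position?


We need the XOR (exclusive or) of all pile sizes.
After XOR-ing pile 1 (size 114): 0 XOR 114 = 114
After XOR-ing pile 2 (size 8): 114 XOR 8 = 122
After XOR-ing pile 3 (size 102): 122 XOR 102 = 28
After XOR-ing pile 4 (size 59): 28 XOR 59 = 39
After XOR-ing pile 5 (size 123): 39 XOR 123 = 92
After XOR-ing pile 6 (size 2): 92 XOR 2 = 94
The Nim-value of this position is 94.

94


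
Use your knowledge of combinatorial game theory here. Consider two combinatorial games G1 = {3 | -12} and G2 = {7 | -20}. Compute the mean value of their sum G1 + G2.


G1 = {3 | -12}, G2 = {7 | -20}
Each is a switch {a | b} with numbers a > b; its mean value is (a + b)/2, and mean value is additive over game sums: m(G1 + G2) = m(G1) + m(G2).
Mean of G1 = (3 + (-12))/2 = -9/2 = -9/2
Mean of G2 = (7 + (-20))/2 = -13/2 = -13/2
Mean of G1 + G2 = -9/2 + -13/2 = -11

-11


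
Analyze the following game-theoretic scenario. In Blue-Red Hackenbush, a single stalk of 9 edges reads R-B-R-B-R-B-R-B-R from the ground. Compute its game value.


Edges (from ground): R-B-R-B-R-B-R-B-R
By Berlekamp's sign-expansion rule, a Blue-Red Hackenbush stalk has the value of the surreal number whose sign sequence is the edge sequence with B -> + and R -> -.
Sign sequence: -+-+-+-+-
Trace the sign expansion in the surreal number tree, starting from 0:
Edge 1: R (sign -) -> bounds (-inf, 0), value = -1
Edge 2: B (sign +) -> bounds (-1, 0), value = -1/2
Edge 3: R (sign -) -> bounds (-1, -1/2), value = -3/4
Edge 4: B (sign +) -> bounds (-3/4, -1/2), value = -5/8
Edge 5: R (sign -) -> bounds (-3/4, -5/8), value = -11/16
Edge 6: B (sign +) -> bounds (-11/16, -5/8), value = -21/32
Edge 7: R (sign -) -> bounds (-11/16, -21/32), value = -43/64
Edge 8: B (sign +) -> bounds (-43/64, -21/32), value = -85/128
Edge 9: R (sign -) -> bounds (-43/64, -85/128), value = -171/256
Game value = -171/256

-171/256


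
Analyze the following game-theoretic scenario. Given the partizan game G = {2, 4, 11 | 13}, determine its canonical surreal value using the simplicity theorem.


Left options: {2, 4, 11}, max = 11
Right options: {13}, min = 13
All options are numbers and max(Left) < min(Right), so by the simplicity theorem the value is the simplest (earliest-born) number strictly between 11 and 13.
The only integer strictly between 11 and 13 is 12.
No non-integer in the interval can be simpler: if x is a non-integer in the interval, then floor(x) or ceil(x) also lies in the interval (the interval contains an integer), and both are proper prefixes of x's sign expansion, i.e. born earlier. So the game value is 12.
Game value = 12

12


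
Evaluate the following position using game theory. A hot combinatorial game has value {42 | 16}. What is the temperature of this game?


The game is {42 | 16}, a switch {a | b} with numbers a > b.
Cooling {a | b} by t gives {a - t | b + t}, which stops being hot when a - t = b + t, i.e. at t = (a - b)/2. So the temperature of a switch is (a - b)/2.
Temperature = (Left option - Right option) / 2
= (42 - (16)) / 2
= 26 / 2
= 13

13


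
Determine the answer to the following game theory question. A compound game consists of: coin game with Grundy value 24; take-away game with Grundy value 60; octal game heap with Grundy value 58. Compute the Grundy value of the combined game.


By the Sprague-Grundy theorem, the Grundy value of a sum of games is the XOR of individual Grundy values.
coin game: Grundy value = 24. Running XOR: 0 XOR 24 = 24
take-away game: Grundy value = 60. Running XOR: 24 XOR 60 = 36
octal game heap: Grundy value = 58. Running XOR: 36 XOR 58 = 30
The combined Grundy value is 30.

30


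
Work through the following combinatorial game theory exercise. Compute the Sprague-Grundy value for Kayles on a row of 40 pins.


Kayles: a move removes 1 or 2 adjacent pins from a contiguous row.
Removing pins from a row of k leaves two independent rows (a, b) with a + b = k - 1 (one pin) or a + b = k - 2 (two pins); an end removal gives a = 0.
By Sprague-Grundy, G(k) = mex{ G(a) XOR G(b) } over all these splits. G(0) = 0.
G(1): splits (0,0):0^0=0 -> mex({0}) = 1
G(2): splits (0,1):0^1=1 (0,0):0^0=0 -> mex({0, 1}) = 2
G(3): splits (0,2):0^2=2 (1,1):1^1=0 (0,1):0^1=1 -> mex({0, 1, 2}) = 3
G(4): splits (0,3):0^3=3 (1,2):1^2=3 (0,2):0^2=2 (1,1):1^1=0 -> mex({0, 2, 3}) = 1
G(5): splits (0,4):0^1=1 (1,3):1^3=2 (2,2):2^2=0 (0,3):0^3=3 (1,2):1^2=3 -> mex({0, 1, 2, 3}) = 4
G(6) = mex({0, 1, 2, 4}) = 3
G(7) = mex({0, 1, 3, 4, 5}) = 2
G(8) = mex({0, 2, 3, 5, 6}) = 1
G(9) = mex({0, 1, 2, 3, 6, 7}) = 4
G(10) = mex({0, 1, 3, 4, 5, 7}) = 2
G(11) = mex({0, 1, 2, 3, 4, 5}) = 6
G(12) = mex({0, 1, 2, 3, 5, 6, 7}) = 4
G(13) = mex({0, 2, 3, 4, 6, 7}) = 1
G(14) = mex({0, 1, 4, 5, 6, 7}) = 2
G(15) = mex({0, 1, 2, 3, 4, 5, 6}) = 7
G(16) = mex({0, 2, 3, 5, 6, 7}) = 1
G(17) = mex({0, 1, 2, 3, 5, 6, 7}) = 4
G(18) = mex({0, 1, 2, 4, 5, 6}) = 3
G(19) = mex({0, 1, 3, 4, 5, 7}) = 2
G(20) = mex({0, 2, 3, 4, 5, 6, 7}) = 1
G(21) = mex({0, 1, 2, 3, 5, 6, 7}) = 4
G(22) = mex({0, 1, 2, 3, 4, 5, 7}) = 6
G(23) = mex({0, 1, 2, 3, 4, 5, 6}) = 7
G(24) = mex({0, 1, 2, 3, 5, 6, 7}) = 4
G(25) = mex({0, 2, 3, 4, 6, 7}) = 1
G(26) = mex({0, 1, 3, 4, 5, 6, 7}) = 2
G(27) = mex({0, 1, 2, 3, 4, 5, 6, 7}) = 8
G(28) = mex({0, 1, 2, 3, 4, 6, 7, 8}) = 5
G(29) = mex({0, 1, 2, 3, 5, 6, 7, 8, 9}) = 4
G(30) = mex({0, 1, 2, 3, 4, 5, 6, 9, 10}) = 7
G(31) = mex({0, 1, 3, 4, 5, 7, 10, 11}) = 2
G(32) = mex({0, 2, 3, 4, 5, 6, 7, 9, 11}) = 1
G(33) = mex({0, 1, 2, 3, 4, 5, 6, 7, 9, 12}) = 8
G(34) = mex({0, 1, 2, 3, 4, 5, 7, 8, 11, 12}) = 6
G(35) = mex({0, 1, 2, 3, 4, 5, 6, 8, 9, 10, 11}) = 7
G(36) = mex({0, 1, 2, 3, 5, 6, 7, 9, 10}) = 4
G(37) = mex({0, 2, 3, 4, 6, 7, 9, 10, 11, 12}) = 1
G(38) = mex({0, 1, 3, 4, 5, 6, 7, 9, 10, 11, 12}) = 2
G(39) = mex({0, 1, 2, 4, 5, 6, 7, 9, 10, 12, 14}) = 3
G(40) = mex({0, 2, 3, 4, 6, 7, 11, 12, 14}) = 1
Therefore G(40) = 1.

1


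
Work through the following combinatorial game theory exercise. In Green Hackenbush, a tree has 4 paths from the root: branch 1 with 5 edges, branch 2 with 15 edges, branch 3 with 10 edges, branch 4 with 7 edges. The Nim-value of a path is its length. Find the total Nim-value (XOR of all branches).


The tree has 4 branches from the ground vertex.
In Green Hackenbush, the Nim-value of a simple path of length k is k.
Branch 1: length 5, Nim-value = 5
Branch 2: length 15, Nim-value = 15
Branch 3: length 10, Nim-value = 10
Branch 4: length 7, Nim-value = 7
Total Nim-value = XOR of all branch values:
0 XOR 5 = 5
5 XOR 15 = 10
10 XOR 10 = 0
0 XOR 7 = 7
Nim-value of the tree = 7

7


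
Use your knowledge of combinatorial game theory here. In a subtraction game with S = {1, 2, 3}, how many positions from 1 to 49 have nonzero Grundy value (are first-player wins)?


Subtraction set S = {1, 2, 3}, so G(n) = n mod 4.
G(n) = 0 when n is a multiple of 4.
Multiples of 4 in [1, 49]: 12
N-positions (nonzero Grundy) = 49 - 12 = 37

37


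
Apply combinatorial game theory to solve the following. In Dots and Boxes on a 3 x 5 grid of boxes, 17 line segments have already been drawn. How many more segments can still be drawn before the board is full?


Grid: 3 x 5 boxes, i.e. 4 rows and 6 columns of dots.
Horizontal edges: (rows + 1) * cols = 4 * 5 = 20
Vertical edges: rows * (cols + 1) = 3 * 6 = 18
Total edges: 20 + 18 = 38
Edges drawn: 17
Remaining: 38 - 17 = 21

21


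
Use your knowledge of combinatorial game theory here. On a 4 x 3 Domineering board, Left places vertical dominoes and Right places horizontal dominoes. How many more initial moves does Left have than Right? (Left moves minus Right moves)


Board is 4 x 3 (rows x cols).
Left (vertical) placements: (rows-1) * cols = 3 * 3 = 9
Right (horizontal) placements: rows * (cols-1) = 4 * 2 = 8
Advantage = Left - Right = 9 - 8 = 1

1


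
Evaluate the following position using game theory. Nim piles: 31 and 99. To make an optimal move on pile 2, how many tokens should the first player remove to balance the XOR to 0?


Piles: 31 and 99
Current XOR: 31 XOR 99 = 124 (non-zero, so this is an N-position).
To make the XOR zero, we need to find a move that balances the piles.
For pile 2 (size 99): target = 99 XOR 124 = 31
We reduce pile 2 from 99 to 31.
Tokens removed: 99 - 31 = 68
Verification: 31 XOR 31 = 0

68


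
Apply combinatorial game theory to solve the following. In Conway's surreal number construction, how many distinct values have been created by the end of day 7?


Day 0: {|} = 0 is born. Count = 1.
Day n: the number of surreal numbers born by day n is 2^(n+1) - 1.
By day 0: 2^1 - 1 = 1
By day 1: 2^2 - 1 = 3
By day 2: 2^3 - 1 = 7
By day 3: 2^4 - 1 = 15
By day 4: 2^5 - 1 = 31
By day 5: 2^6 - 1 = 63
By day 6: 2^7 - 1 = 127
By day 7: 2^8 - 1 = 255
By day 7: 255 surreal numbers.

255


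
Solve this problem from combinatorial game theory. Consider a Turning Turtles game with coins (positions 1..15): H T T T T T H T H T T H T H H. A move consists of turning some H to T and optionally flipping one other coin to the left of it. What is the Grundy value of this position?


Coins: H T T T T T H T H T T H T H H
Key fact: a single head at position k behaves exactly like a Nim heap of size k (turning it to T and optionally flipping a coin at j < k corresponds to moving the heap from k to j, or to 0), and heads combine as a disjunctive sum (two heads at the same place would cancel, matching j XOR j = 0). So the Nim-value is the XOR of the 1-indexed positions of the heads.
Face-up positions (1-indexed): [1, 7, 9, 12, 14, 15]
XOR 0 with 1: 0 XOR 1 = 1
XOR 1 with 7: 1 XOR 7 = 6
XOR 6 with 9: 6 XOR 9 = 15
XOR 15 with 12: 15 XOR 12 = 3
XOR 3 with 14: 3 XOR 14 = 13
XOR 13 with 15: 13 XOR 15 = 2
Nim-value = 2

2


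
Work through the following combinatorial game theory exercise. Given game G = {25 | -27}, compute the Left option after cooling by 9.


Original game: {25 | -27} (a switch {a | b} with a > b).
Cooling by t (for t below the temperature (a - b)/2 = 26) taxes each move by t: {a | b} cooled by t is {a - t | b + t}.
Cooling amount: t = 9
Cooled Left option: 25 - 9 = 16
Cooled Right option: -27 + 9 = -18
Cooled game: {16 | -18}
Left option = 16

16


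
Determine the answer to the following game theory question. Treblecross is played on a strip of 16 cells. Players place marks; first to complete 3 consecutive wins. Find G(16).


Treblecross: place X on empty cells; 3-in-a-row wins.
Playing within two cells of an existing X lets the opponent win at once, so sensible play treats the cells i-2..i+2 around each X as dead. The player left with no safe cell loses, so this is a normal-play take-away game on strips of safe cells.
Placing X at cell i (0-indexed) of a strip of k safe cells leaves independent strips of sizes max(0, i-2) and max(0, k-i-3). Hence G(k) = mex{ G(max(0,i-2)) XOR G(max(0,k-i-3)) : 0 <= i < k }, with G(0) = 0.
G(1): splits (0,0):0^0=0 -> mex({0}) = 1
G(2): splits (0,0):0^0=0 -> mex({0}) = 1
G(3): splits (0,0):0^0=0 -> mex({0}) = 1
G(4): splits (0,1):0^1=1 (0,0):0^0=0 -> mex({0, 1}) = 2
G(5): splits (0,2):0^1=1 (0,1):0^1=1 (0,0):0^0=0 -> mex({0, 1}) = 2
G(6) = mex({1}) = 0
G(7) = mex({0, 1, 2}) = 3
G(8) = mex({0, 1, 2}) = 3
G(9) = mex({0, 2}) = 1
G(10) = mex({0, 2, 3}) = 1
G(11) = mex({0, 3}) = 1
G(12) = mex({1, 3}) = 0
G(13) = mex({0, 1, 2, 3}) = 4
G(14) = mex({0, 1, 2}) = 3
G(15) = mex({0, 1, 2}) = 3
G(16) = mex({0, 1, 2, 4}) = 3
Therefore G(16) = 3.

3


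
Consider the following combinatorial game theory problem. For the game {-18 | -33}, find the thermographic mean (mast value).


Game = {-18 | -33}, a switch {a | b} with numbers a > b.
Its thermograph has left wall a - t and right wall b + t, which meet at t = (a - b)/2, where both equal (a + b)/2. So the mast (mean value) is at (a + b)/2.
Mean = (-18 + (-33))/2 = -51/2 = -51/2

-51/2


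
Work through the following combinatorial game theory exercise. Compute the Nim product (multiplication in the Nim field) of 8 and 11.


Nim multiplication is bilinear over XOR: (u XOR v) * w = (u*w) XOR (v*w).
So we split each operand into its bit components and XOR the pairwise Nim products.
8 = 8 (as XOR of powers of 2).
11 = 1 + 2 + 8 (as XOR of powers of 2).
Using the standard Nim-product table on single bits:
  2*2 = 3,   2*4 = 8,   2*8 = 12,
  4*4 = 6,   4*8 = 11,  8*8 = 13,
and  1*x = x (identity), k*l = l*k (commutative).
Pairwise Nim products:
  8 * 1 = 8
  8 * 2 = 12
  8 * 8 = 13
XOR them: 8 XOR 12 XOR 13 = 9.
Result: 8 * 11 = 9 (in Nim).

9


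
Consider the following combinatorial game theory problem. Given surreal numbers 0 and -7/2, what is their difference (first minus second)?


x = 0, y = -7/2
Converting to common denominator: 2
x = 0/2, y = -7/2
x - y = 0 - -7/2 = 7/2

7/2


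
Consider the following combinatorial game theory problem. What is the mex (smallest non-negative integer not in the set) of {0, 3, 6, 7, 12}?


Set = {0, 3, 6, 7, 12}
0 is in the set.
1 is NOT in the set. This is the mex.
mex = 1

1


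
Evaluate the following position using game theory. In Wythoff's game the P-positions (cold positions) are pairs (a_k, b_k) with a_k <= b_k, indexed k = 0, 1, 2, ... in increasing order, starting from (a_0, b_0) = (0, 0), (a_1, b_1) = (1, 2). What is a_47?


By Wythoff's theorem, a_k = floor(k * phi) and b_k = floor(k * phi^2) = a_k + k, where phi = (1 + sqrt(5))/2 is the golden ratio.
phi = (1 + sqrt(5))/2 = 1.618034
k = 47
k * phi = 47 * 1.618034 = 76.047597
a_47 = floor(k * phi) = 76

76


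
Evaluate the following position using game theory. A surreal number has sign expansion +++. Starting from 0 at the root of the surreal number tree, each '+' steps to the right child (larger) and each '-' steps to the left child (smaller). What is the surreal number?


Sign expansion: +++
Rule: track bounds (lo, hi), initially (-inf, +inf). On '+', the current value becomes lo and we move to the simplest number in (value, hi): value + 1 if hi = +inf, otherwise the midpoint (value + hi)/2. On '-', the current value becomes hi and we move to value - 1 if lo = -inf, otherwise the midpoint (lo + value)/2.
Start at 0.
Step 1: sign = +, move right. Bounds: (0, +inf). Value = 1
Step 2: sign = +, move right. Bounds: (1, +inf). Value = 2
Step 3: sign = +, move right. Bounds: (2, +inf). Value = 3
The surreal number with sign expansion +++ is 3.

3


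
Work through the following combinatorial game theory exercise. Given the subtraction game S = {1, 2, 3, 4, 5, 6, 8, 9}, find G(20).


The subtraction set is S = {1, 2, 3, 4, 5, 6, 8, 9}.
G(k) = mex{ G(k - s) : s in S, s <= k }. We compute iteratively: G(0) = 0.
G(1) = mex({0}) = 1
G(2) = mex({0, 1}) = 2
G(3) = mex({0, 1, 2}) = 3
G(4) = mex({0, 1, 2, 3}) = 4
G(5) = mex({0, 1, 2, 3, 4}) = 5
G(6) = mex({0, 1, 2, 3, 4, 5}) = 6
G(7) = mex({1, 2, 3, 4, 5, 6}) = 0
G(8) = mex({0, 2, 3, 4, 5, 6}) = 1
G(9) = mex({0, 1, 3, 4, 5, 6}) = 2
G(10) = mex({0, 1, 2, 4, 5, 6}) = 3
G(11) = mex({0, 1, 2, 3, 5, 6}) = 4
G(12) = mex({0, 1, 2, 3, 4, 6}) = 5
G(13) = mex({0, 1, 2, 3, 4, 5}) = 6
G(14) = mex({1, 2, 3, 4, 5, 6}) = 0
G(15) = mex({0, 2, 3, 4, 5, 6}) = 1
Observe that G(7)..G(15) = 0, 1, 2, 3, 4, 5, 6, 0, 1 repeats G(0)..G(8) = 0, 1, 2, 3, 4, 5, 6, 0, 1.
For k >= max(S) = 9, G(k) is determined by the previous 9 values G(k-9)..G(k-1); a window of 9 consecutive values has recurred shifted by 7, so by induction G(k + 7) = G(k) for all k >= 0: the sequence is periodic from the start with period 7.
One period: G(0..6) = 0, 1, 2, 3, 4, 5, 6.
20 mod 7 = 6, so G(20) = G(6) = 6.

6


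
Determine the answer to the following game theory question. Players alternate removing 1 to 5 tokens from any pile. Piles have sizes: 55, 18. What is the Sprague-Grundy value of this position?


Subtraction set: {1, 2, 3, 4, 5}
For this subtraction set, G(n) = n mod 6 (period = max + 1 = 6).
Pile 1 (size 55): G(55) = 55 mod 6 = 1
Pile 2 (size 18): G(18) = 18 mod 6 = 0
Total Grundy value = XOR of all: 1 XOR 0 = 1

1
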